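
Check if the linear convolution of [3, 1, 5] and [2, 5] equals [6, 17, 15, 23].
Recompute linear convolution of [3, 1, 5] and [2, 5]: y[0] = 3×2 = 6; y[1] = 3×5 + 1×2 = 17; y[2] = 1×5 + 5×2 = 15; y[3] = 5×5 = 25 → [6, 17, 15, 25]. Compare to given [6, 17, 15, 23]: they differ at index 3: given 23, correct 25, so answer: No

No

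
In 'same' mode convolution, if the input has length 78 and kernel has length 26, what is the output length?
'Same' mode returns an output with the same length as the input: 78

78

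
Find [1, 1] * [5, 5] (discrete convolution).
y[0] = 1×5 = 5; y[1] = 1×5 + 1×5 = 10; y[2] = 1×5 = 5

[5, 10, 5]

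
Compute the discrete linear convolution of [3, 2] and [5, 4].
y[0] = 3×5 = 15; y[1] = 3×4 + 2×5 = 22; y[2] = 2×4 = 8

[15, 22, 8]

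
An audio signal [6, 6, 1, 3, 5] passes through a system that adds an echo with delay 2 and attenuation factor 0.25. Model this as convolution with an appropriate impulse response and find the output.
Direct-path + delayed-attenuated-path model → impulse response h = [1, 0, 0.25] (1 at lag 0, 0.25 at lag 2). Output y[n] = x[n] + 0.25·x[n - 2] (with x[n] = 0 outside 0..4): y[0] = 6 + 0.25×0 = 6; y[1] = 6 + 0.25×0 = 6; y[2] = 1 + 0.25×6 = 2.5; y[3] = 3 + 0.25×6 = 4.5; y[4] = 5 + 0.25×1 = 5.25; y[5] = 0 + 0.25×3 = 0.75; y[6] = 0 + 0.25×5 = 1.25. So y = [6, 6, 2.5, 4.5, 5.25, 0.75, 1.25]

[6, 6, 2.5, 4.5, 5.25, 0.75, 1.25]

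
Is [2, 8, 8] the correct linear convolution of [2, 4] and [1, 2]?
Recompute linear convolution of [2, 4] and [1, 2]: y[0] = 2×1 = 2; y[1] = 2×2 + 4×1 = 8; y[2] = 4×2 = 8 → [2, 8, 8]. Given [2, 8, 8] matches, so answer: Yes

Yes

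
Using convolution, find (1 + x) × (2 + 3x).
Ascending coefficients: a = [1, 1], b = [2, 3]. c[0] = 1×2 = 2; c[1] = 1×3 + 1×2 = 5; c[2] = 1×3 = 3. Result coefficients: [2, 5, 3] → 2 + 5x + 3x^2

2 + 5x + 3x^2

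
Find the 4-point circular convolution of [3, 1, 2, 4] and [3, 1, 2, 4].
Use y[k] = Σ_j u[j]·v[(k-j) mod 4]. y[0] = 3×3 + 1×4 + 2×2 + 4×1 = 21; y[1] = 3×1 + 1×3 + 2×4 + 4×2 = 22; y[2] = 3×2 + 1×1 + 2×3 + 4×4 = 29; y[3] = 3×4 + 1×2 + 2×1 + 4×3 = 28. Result: [21, 22, 29, 28]

[21, 22, 29, 28]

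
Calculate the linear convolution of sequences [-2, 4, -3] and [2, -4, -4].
y[0] = -2×2 = -4; y[1] = -2×-4 + 4×2 = 16; y[2] = -2×-4 + 4×-4 + -3×2 = -14; y[3] = 4×-4 + -3×-4 = -4; y[4] = -3×-4 = 12

[-4, 16, -14, -4, 12]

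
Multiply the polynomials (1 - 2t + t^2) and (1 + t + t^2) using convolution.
Ascending coefficients: a = [1, -2, 1], b = [1, 1, 1]. c[0] = 1×1 = 1; c[1] = 1×1 + -2×1 = -1; c[2] = 1×1 + -2×1 + 1×1 = 0; c[3] = -2×1 + 1×1 = -1; c[4] = 1×1 = 1. Result coefficients: [1, -1, 0, -1, 1] → 1 - t - t^3 + t^4

1 - t - t^3 + t^4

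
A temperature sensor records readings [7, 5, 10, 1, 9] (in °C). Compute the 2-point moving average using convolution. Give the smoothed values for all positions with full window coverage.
2-point moving average kernel = [1, 1]. Apply in 'valid' mode (full window coverage): avg[0] = (7 + 5) / 2 = 6.0; avg[1] = (5 + 10) / 2 = 7.5; avg[2] = (10 + 1) / 2 = 5.5; avg[3] = (1 + 9) / 2 = 5.0. Smoothed values: [6.0, 7.5, 5.5, 5.0]

[6.0, 7.5, 5.5, 5.0]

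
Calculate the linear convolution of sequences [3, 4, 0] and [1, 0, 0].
y[0] = 3×1 = 3; y[1] = 3×0 + 4×1 = 4; y[2] = 3×0 + 4×0 + 0×1 = 0; y[3] = 4×0 + 0×0 = 0; y[4] = 0×0 = 0

[3, 4, 0, 0, 0]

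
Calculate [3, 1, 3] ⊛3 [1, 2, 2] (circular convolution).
Use y[k] = Σ_j f[j]·g[(k-j) mod 3]. y[0] = 3×1 + 1×2 + 3×2 = 11; y[1] = 3×2 + 1×1 + 3×2 = 13; y[2] = 3×2 + 1×2 + 3×1 = 11. Result: [11, 13, 11]

[11, 13, 11]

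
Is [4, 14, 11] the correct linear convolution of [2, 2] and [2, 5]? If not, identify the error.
Recompute linear convolution of [2, 2] and [2, 5]: y[0] = 2×2 = 4; y[1] = 2×5 + 2×2 = 14; y[2] = 2×5 = 10 → [4, 14, 10]. Compare to given [4, 14, 11]: they differ at index 2: given 11, correct 10, so answer: No

No. Error at index 2: given 11, correct 10.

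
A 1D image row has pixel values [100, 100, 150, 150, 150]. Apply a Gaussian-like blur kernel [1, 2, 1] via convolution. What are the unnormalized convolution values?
Convolve image row [100, 100, 150, 150, 150] with kernel [1, 2, 1]: y[0] = 100×1 = 100; y[1] = 100×2 + 100×1 = 300; y[2] = 100×1 + 100×2 + 150×1 = 450; y[3] = 100×1 + 150×2 + 150×1 = 550; y[4] = 150×1 + 150×2 + 150×1 = 600; y[5] = 150×1 + 150×2 = 450; y[6] = 150×1 = 150 → [100, 300, 450, 550, 600, 450, 150]. Normalization factor = sum(kernel) = 4.

[100, 300, 450, 550, 600, 450, 150]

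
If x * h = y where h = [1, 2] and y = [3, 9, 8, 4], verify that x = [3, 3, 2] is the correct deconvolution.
Forward-compute [3, 3, 2] * [1, 2]: y[0] = 3×1 = 3; y[1] = 3×2 + 3×1 = 9; y[2] = 3×2 + 2×1 = 8; y[3] = 2×2 = 4 → [3, 9, 8, 4]. Matches given y = [3, 9, 8, 4], so verified.

Verified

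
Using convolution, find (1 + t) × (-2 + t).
Ascending coefficients: a = [1, 1], b = [-2, 1]. c[0] = 1×-2 = -2; c[1] = 1×1 + 1×-2 = -1; c[2] = 1×1 = 1. Result coefficients: [-2, -1, 1] → -2 - t + t^2

-2 - t + t^2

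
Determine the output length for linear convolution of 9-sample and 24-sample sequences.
Linear/full convolution length: m + n - 1 = 9 + 24 - 1 = 32

32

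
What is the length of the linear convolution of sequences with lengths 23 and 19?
Linear/full convolution length: m + n - 1 = 23 + 19 - 1 = 41

41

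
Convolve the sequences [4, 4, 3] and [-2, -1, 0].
y[0] = 4×-2 = -8; y[1] = 4×-1 + 4×-2 = -12; y[2] = 4×0 + 4×-1 + 3×-2 = -10; y[3] = 4×0 + 3×-1 = -3; y[4] = 3×0 = 0

[-8, -12, -10, -3, 0]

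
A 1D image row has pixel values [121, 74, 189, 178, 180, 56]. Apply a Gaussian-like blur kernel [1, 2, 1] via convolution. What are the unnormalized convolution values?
Convolve image row [121, 74, 189, 178, 180, 56] with kernel [1, 2, 1]: y[0] = 121×1 = 121; y[1] = 121×2 + 74×1 = 316; y[2] = 121×1 + 74×2 + 189×1 = 458; y[3] = 74×1 + 189×2 + 178×1 = 630; y[4] = 189×1 + 178×2 + 180×1 = 725; y[5] = 178×1 + 180×2 + 56×1 = 594; y[6] = 180×1 + 56×2 = 292; y[7] = 56×1 = 56 → [121, 316, 458, 630, 725, 594, 292, 56]. Normalization factor = sum(kernel) = 4.

[121, 316, 458, 630, 725, 594, 292, 56]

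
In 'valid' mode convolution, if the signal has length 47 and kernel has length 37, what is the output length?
'Valid' mode counts only positions where the kernel fully overlaps the signal: m - n + 1 = 47 - 37 + 1 = 11

11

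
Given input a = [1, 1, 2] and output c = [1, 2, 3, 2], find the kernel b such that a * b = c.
Output length 4 = len(a) + len(b) - 1 ⇒ len(b) = 2. Solve b forward using b[k] = (c[k] - Σ_{i≥1} a[i]·b[k-i]) / a[0]: b[0] = c[0] / a[0] = 1 / 1 = 1; b[1] = (c[1] - 1×1) / a[0] = (2 - 1×1) / 1 = 1. So b = [1, 1]. Forward-check [1, 1, 2] * [1, 1]: c[0] = 1×1 = 1; c[1] = 1×1 + 1×1 = 2; c[2] = 1×1 + 2×1 = 3; c[3] = 2×1 = 2 → [1, 2, 3, 2] ✓

[1, 1]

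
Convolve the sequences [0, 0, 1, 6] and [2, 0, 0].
y[0] = 0×2 = 0; y[1] = 0×0 + 0×2 = 0; y[2] = 0×0 + 0×0 + 1×2 = 2; y[3] = 0×0 + 1×0 + 6×2 = 12; y[4] = 1×0 + 6×0 = 0; y[5] = 6×0 = 0

[0, 0, 2, 12, 0, 0]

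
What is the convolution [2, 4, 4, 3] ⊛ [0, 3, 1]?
y[0] = 2×0 = 0; y[1] = 2×3 + 4×0 = 6; y[2] = 2×1 + 4×3 + 4×0 = 14; y[3] = 4×1 + 4×3 + 3×0 = 16; y[4] = 4×1 + 3×3 = 13; y[5] = 3×1 = 3

[0, 6, 14, 16, 13, 3]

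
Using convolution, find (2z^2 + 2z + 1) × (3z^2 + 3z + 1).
Ascending coefficients: a = [1, 2, 2], b = [1, 3, 3]. c[0] = 1×1 = 1; c[1] = 1×3 + 2×1 = 5; c[2] = 1×3 + 2×3 + 2×1 = 11; c[3] = 2×3 + 2×3 = 12; c[4] = 2×3 = 6. Result coefficients: [1, 5, 11, 12, 6] → 6z^4 + 12z^3 + 11z^2 + 5z + 1

6z^4 + 12z^3 + 11z^2 + 5z + 1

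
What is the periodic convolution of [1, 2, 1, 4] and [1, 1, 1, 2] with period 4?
Use y[k] = Σ_j s[j]·t[(k-j) mod 4]. y[0] = 1×1 + 2×2 + 1×1 + 4×1 = 10; y[1] = 1×1 + 2×1 + 1×2 + 4×1 = 9; y[2] = 1×1 + 2×1 + 1×1 + 4×2 = 12; y[3] = 1×2 + 2×1 + 1×1 + 4×1 = 9. Result: [10, 9, 12, 9]

[10, 9, 12, 9]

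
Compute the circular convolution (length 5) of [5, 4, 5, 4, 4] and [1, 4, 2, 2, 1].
Use y[k] = Σ_j s[j]·t[(k-j) mod 5]. y[0] = 5×1 + 4×1 + 5×2 + 4×2 + 4×4 = 43; y[1] = 5×4 + 4×1 + 5×1 + 4×2 + 4×2 = 45; y[2] = 5×2 + 4×4 + 5×1 + 4×1 + 4×2 = 43; y[3] = 5×2 + 4×2 + 5×4 + 4×1 + 4×1 = 46; y[4] = 5×1 + 4×2 + 5×2 + 4×4 + 4×1 = 43. Result: [43, 45, 43, 46, 43]

[43, 45, 43, 46, 43]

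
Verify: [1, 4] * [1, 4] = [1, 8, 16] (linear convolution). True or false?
Recompute linear convolution of [1, 4] and [1, 4]: y[0] = 1×1 = 1; y[1] = 1×4 + 4×1 = 8; y[2] = 4×4 = 16 → [1, 8, 16]. Given [1, 8, 16] matches, so answer: Yes

Yes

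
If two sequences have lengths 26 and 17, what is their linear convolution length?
Linear/full convolution length: m + n - 1 = 26 + 17 - 1 = 42

42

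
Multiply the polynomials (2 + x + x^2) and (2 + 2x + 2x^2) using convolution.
Ascending coefficients: a = [2, 1, 1], b = [2, 2, 2]. c[0] = 2×2 = 4; c[1] = 2×2 + 1×2 = 6; c[2] = 2×2 + 1×2 + 1×2 = 8; c[3] = 1×2 + 1×2 = 4; c[4] = 1×2 = 2. Result coefficients: [4, 6, 8, 4, 2] → 4 + 6x + 8x^2 + 4x^3 + 2x^4

4 + 6x + 8x^2 + 4x^3 + 2x^4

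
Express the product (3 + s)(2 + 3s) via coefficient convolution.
Ascending coefficients: a = [3, 1], b = [2, 3]. c[0] = 3×2 = 6; c[1] = 3×3 + 1×2 = 11; c[2] = 1×3 = 3. Result coefficients: [6, 11, 3] → 6 + 11s + 3s^2

6 + 11s + 3s^2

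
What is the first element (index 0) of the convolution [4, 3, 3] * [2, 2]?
Use y[k] = Σ_i a[i]·b[k-i] at k=0. y[0] = 4×2 = 8

8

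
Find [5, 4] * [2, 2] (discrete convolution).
y[0] = 5×2 = 10; y[1] = 5×2 + 4×2 = 18; y[2] = 4×2 = 8

[10, 18, 8]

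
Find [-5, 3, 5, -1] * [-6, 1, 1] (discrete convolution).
y[0] = -5×-6 = 30; y[1] = -5×1 + 3×-6 = -23; y[2] = -5×1 + 3×1 + 5×-6 = -32; y[3] = 3×1 + 5×1 + -1×-6 = 14; y[4] = 5×1 + -1×1 = 4; y[5] = -1×1 = -1

[30, -23, -32, 14, 4, -1]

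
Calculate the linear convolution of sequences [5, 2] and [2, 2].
y[0] = 5×2 = 10; y[1] = 5×2 + 2×2 = 14; y[2] = 2×2 = 4

[10, 14, 4]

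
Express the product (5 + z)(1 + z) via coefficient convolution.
Ascending coefficients: a = [5, 1], b = [1, 1]. c[0] = 5×1 = 5; c[1] = 5×1 + 1×1 = 6; c[2] = 1×1 = 1. Result coefficients: [5, 6, 1] → 5 + 6z + z^2

5 + 6z + z^2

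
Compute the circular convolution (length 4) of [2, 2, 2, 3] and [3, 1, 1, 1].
Use y[k] = Σ_j u[j]·v[(k-j) mod 4]. y[0] = 2×3 + 2×1 + 2×1 + 3×1 = 13; y[1] = 2×1 + 2×3 + 2×1 + 3×1 = 13; y[2] = 2×1 + 2×1 + 2×3 + 3×1 = 13; y[3] = 2×1 + 2×1 + 2×1 + 3×3 = 15. Result: [13, 13, 13, 15]

[13, 13, 13, 15]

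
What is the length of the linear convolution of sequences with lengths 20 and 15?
Linear/full convolution length: m + n - 1 = 20 + 15 - 1 = 34

34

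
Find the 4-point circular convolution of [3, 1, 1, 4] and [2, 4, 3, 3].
Use y[k] = Σ_j a[j]·b[(k-j) mod 4]. y[0] = 3×2 + 1×3 + 1×3 + 4×4 = 28; y[1] = 3×4 + 1×2 + 1×3 + 4×3 = 29; y[2] = 3×3 + 1×4 + 1×2 + 4×3 = 27; y[3] = 3×3 + 1×3 + 1×4 + 4×2 = 24. Result: [28, 29, 27, 24]

[28, 29, 27, 24]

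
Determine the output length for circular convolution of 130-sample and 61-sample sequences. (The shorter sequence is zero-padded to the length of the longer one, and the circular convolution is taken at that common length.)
Circular convolution (zero-padding the shorter input) has length max(m, n) = max(130, 61) = 130

130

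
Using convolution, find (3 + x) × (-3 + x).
Ascending coefficients: a = [3, 1], b = [-3, 1]. c[0] = 3×-3 = -9; c[1] = 3×1 + 1×-3 = 0; c[2] = 1×1 = 1. Result coefficients: [-9, 0, 1] → -9 + x^2

-9 + x^2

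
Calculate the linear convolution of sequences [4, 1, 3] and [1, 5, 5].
y[0] = 4×1 = 4; y[1] = 4×5 + 1×1 = 21; y[2] = 4×5 + 1×5 + 3×1 = 28; y[3] = 1×5 + 3×5 = 20; y[4] = 3×5 = 15

[4, 21, 28, 20, 15]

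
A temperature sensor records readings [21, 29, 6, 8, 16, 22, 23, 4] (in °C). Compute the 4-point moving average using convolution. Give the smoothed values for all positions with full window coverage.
4-point moving average kernel = [1, 1, 1, 1]. Apply in 'valid' mode (full window coverage): avg[0] = (21 + 29 + 6 + 8) / 4 = 16.0; avg[1] = (29 + 6 + 8 + 16) / 4 = 14.75; avg[2] = (6 + 8 + 16 + 22) / 4 = 13.0; avg[3] = (8 + 16 + 22 + 23) / 4 = 17.25; avg[4] = (16 + 22 + 23 + 4) / 4 = 16.25. Smoothed values: [16.0, 14.75, 13.0, 17.25, 16.25]

[16.0, 14.75, 13.0, 17.25, 16.25]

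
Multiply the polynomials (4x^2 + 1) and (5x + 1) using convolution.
Ascending coefficients: a = [1, 0, 4], b = [1, 5]. c[0] = 1×1 = 1; c[1] = 1×5 + 0×1 = 5; c[2] = 0×5 + 4×1 = 4; c[3] = 4×5 = 20. Result coefficients: [1, 5, 4, 20] → 20x^3 + 4x^2 + 5x + 1

20x^3 + 4x^2 + 5x + 1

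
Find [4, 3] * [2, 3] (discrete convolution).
y[0] = 4×2 = 8; y[1] = 4×3 + 3×2 = 18; y[2] = 3×3 = 9

[8, 18, 9]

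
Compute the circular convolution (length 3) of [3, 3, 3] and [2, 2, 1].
Use y[k] = Σ_j x[j]·h[(k-j) mod 3]. y[0] = 3×2 + 3×1 + 3×2 = 15; y[1] = 3×2 + 3×2 + 3×1 = 15; y[2] = 3×1 + 3×2 + 3×2 = 15. Result: [15, 15, 15]

[15, 15, 15]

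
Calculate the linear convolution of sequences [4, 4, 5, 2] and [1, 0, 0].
y[0] = 4×1 = 4; y[1] = 4×0 + 4×1 = 4; y[2] = 4×0 + 4×0 + 5×1 = 5; y[3] = 4×0 + 5×0 + 2×1 = 2; y[4] = 5×0 + 2×0 = 0; y[5] = 2×0 = 0

[4, 4, 5, 2, 0, 0]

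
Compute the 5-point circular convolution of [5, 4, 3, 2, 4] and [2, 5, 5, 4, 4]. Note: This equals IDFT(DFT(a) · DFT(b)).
Either evaluate y[k] = Σ_j a[j]·b[(k-j) mod 5] directly, or use IDFT(DFT(a) · DFT(b)). y[0] = 5×2 + 4×4 + 3×4 + 2×5 + 4×5 = 68; y[1] = 5×5 + 4×2 + 3×4 + 2×4 + 4×5 = 73; y[2] = 5×5 + 4×5 + 3×2 + 2×4 + 4×4 = 75; y[3] = 5×4 + 4×5 + 3×5 + 2×2 + 4×4 = 75; y[4] = 5×4 + 4×4 + 3×5 + 2×5 + 4×2 = 69. Result: [68, 73, 75, 75, 69]

[68, 73, 75, 75, 69]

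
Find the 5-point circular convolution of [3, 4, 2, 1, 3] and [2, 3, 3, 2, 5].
Use y[k] = Σ_j s[j]·t[(k-j) mod 5]. y[0] = 3×2 + 4×5 + 2×2 + 1×3 + 3×3 = 42; y[1] = 3×3 + 4×2 + 2×5 + 1×2 + 3×3 = 38; y[2] = 3×3 + 4×3 + 2×2 + 1×5 + 3×2 = 36; y[3] = 3×2 + 4×3 + 2×3 + 1×2 + 3×5 = 41; y[4] = 3×5 + 4×2 + 2×3 + 1×3 + 3×2 = 38. Result: [42, 38, 36, 41, 38]

[42, 38, 36, 41, 38]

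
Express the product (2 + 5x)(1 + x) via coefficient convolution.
Ascending coefficients: a = [2, 5], b = [1, 1]. c[0] = 2×1 = 2; c[1] = 2×1 + 5×1 = 7; c[2] = 5×1 = 5. Result coefficients: [2, 7, 5] → 2 + 7x + 5x^2

2 + 7x + 5x^2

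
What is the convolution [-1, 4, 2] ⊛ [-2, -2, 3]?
y[0] = -1×-2 = 2; y[1] = -1×-2 + 4×-2 = -6; y[2] = -1×3 + 4×-2 + 2×-2 = -15; y[3] = 4×3 + 2×-2 = 8; y[4] = 2×3 = 6

[2, -6, -15, 8, 6]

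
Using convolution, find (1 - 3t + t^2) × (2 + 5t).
Ascending coefficients: a = [1, -3, 1], b = [2, 5]. c[0] = 1×2 = 2; c[1] = 1×5 + -3×2 = -1; c[2] = -3×5 + 1×2 = -13; c[3] = 1×5 = 5. Result coefficients: [2, -1, -13, 5] → 2 - t - 13t^2 + 5t^3

2 - t - 13t^2 + 5t^3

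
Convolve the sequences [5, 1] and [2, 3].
y[0] = 5×2 = 10; y[1] = 5×3 + 1×2 = 17; y[2] = 1×3 = 3

[10, 17, 3]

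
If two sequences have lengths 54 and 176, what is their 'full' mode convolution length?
Linear/full convolution length: m + n - 1 = 54 + 176 - 1 = 229

229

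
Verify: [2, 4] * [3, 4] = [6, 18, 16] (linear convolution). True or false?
Recompute linear convolution of [2, 4] and [3, 4]: y[0] = 2×3 = 6; y[1] = 2×4 + 4×3 = 20; y[2] = 4×4 = 16 → [6, 20, 16]. Compare to given [6, 18, 16]: they differ at index 1: given 18, correct 20, so answer: No

No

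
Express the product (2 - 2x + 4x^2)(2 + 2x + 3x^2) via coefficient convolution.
Ascending coefficients: a = [2, -2, 4], b = [2, 2, 3]. c[0] = 2×2 = 4; c[1] = 2×2 + -2×2 = 0; c[2] = 2×3 + -2×2 + 4×2 = 10; c[3] = -2×3 + 4×2 = 2; c[4] = 4×3 = 12. Result coefficients: [4, 0, 10, 2, 12] → 4 + 10x^2 + 2x^3 + 12x^4

4 + 10x^2 + 2x^3 + 12x^4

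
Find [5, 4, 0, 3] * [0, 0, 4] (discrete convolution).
y[0] = 5×0 = 0; y[1] = 5×0 + 4×0 = 0; y[2] = 5×4 + 4×0 + 0×0 = 20; y[3] = 4×4 + 0×0 + 3×0 = 16; y[4] = 0×4 + 3×0 = 0; y[5] = 3×4 = 12

[0, 0, 20, 16, 0, 12]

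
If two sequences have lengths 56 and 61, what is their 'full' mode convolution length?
Linear/full convolution length: m + n - 1 = 56 + 61 - 1 = 116

116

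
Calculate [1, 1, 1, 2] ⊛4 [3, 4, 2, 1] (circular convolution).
Use y[k] = Σ_j f[j]·g[(k-j) mod 4]. y[0] = 1×3 + 1×1 + 1×2 + 2×4 = 14; y[1] = 1×4 + 1×3 + 1×1 + 2×2 = 12; y[2] = 1×2 + 1×4 + 1×3 + 2×1 = 11; y[3] = 1×1 + 1×2 + 1×4 + 2×3 = 13. Result: [14, 12, 11, 13]

[14, 12, 11, 13]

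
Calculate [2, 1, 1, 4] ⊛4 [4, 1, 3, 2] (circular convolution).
Use y[k] = Σ_j s[j]·t[(k-j) mod 4]. y[0] = 2×4 + 1×2 + 1×3 + 4×1 = 17; y[1] = 2×1 + 1×4 + 1×2 + 4×3 = 20; y[2] = 2×3 + 1×1 + 1×4 + 4×2 = 19; y[3] = 2×2 + 1×3 + 1×1 + 4×4 = 24. Result: [17, 20, 19, 24]

[17, 20, 19, 24]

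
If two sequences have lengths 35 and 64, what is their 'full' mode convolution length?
Linear/full convolution length: m + n - 1 = 35 + 64 - 1 = 98

98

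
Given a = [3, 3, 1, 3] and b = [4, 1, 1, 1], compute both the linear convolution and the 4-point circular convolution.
Linear: y_lin[0] = 3×4 = 12; y_lin[1] = 3×1 + 3×4 = 15; y_lin[2] = 3×1 + 3×1 + 1×4 = 10; y_lin[3] = 3×1 + 3×1 + 1×1 + 3×4 = 19; y_lin[4] = 3×1 + 1×1 + 3×1 = 7; y_lin[5] = 1×1 + 3×1 = 4; y_lin[6] = 3×1 = 3 → [12, 15, 10, 19, 7, 4, 3]. Circular (length 4): y[0] = 3×4 + 3×1 + 1×1 + 3×1 = 19; y[1] = 3×1 + 3×4 + 1×1 + 3×1 = 19; y[2] = 3×1 + 3×1 + 1×4 + 3×1 = 13; y[3] = 3×1 + 3×1 + 1×1 + 3×4 = 19 → [19, 19, 13, 19]

Linear: [12, 15, 10, 19, 7, 4, 3], Circular: [19, 19, 13, 19]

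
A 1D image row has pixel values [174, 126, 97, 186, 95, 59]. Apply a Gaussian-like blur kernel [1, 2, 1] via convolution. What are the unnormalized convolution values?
Convolve image row [174, 126, 97, 186, 95, 59] with kernel [1, 2, 1]: y[0] = 174×1 = 174; y[1] = 174×2 + 126×1 = 474; y[2] = 174×1 + 126×2 + 97×1 = 523; y[3] = 126×1 + 97×2 + 186×1 = 506; y[4] = 97×1 + 186×2 + 95×1 = 564; y[5] = 186×1 + 95×2 + 59×1 = 435; y[6] = 95×1 + 59×2 = 213; y[7] = 59×1 = 59 → [174, 474, 523, 506, 564, 435, 213, 59]. Normalization factor = sum(kernel) = 4.

[174, 474, 523, 506, 564, 435, 213, 59]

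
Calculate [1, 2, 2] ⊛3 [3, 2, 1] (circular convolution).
Use y[k] = Σ_j f[j]·g[(k-j) mod 3]. y[0] = 1×3 + 2×1 + 2×2 = 9; y[1] = 1×2 + 2×3 + 2×1 = 10; y[2] = 1×1 + 2×2 + 2×3 = 11. Result: [9, 10, 11]

[9, 10, 11]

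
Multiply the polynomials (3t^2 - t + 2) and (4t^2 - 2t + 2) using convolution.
Ascending coefficients: a = [2, -1, 3], b = [2, -2, 4]. c[0] = 2×2 = 4; c[1] = 2×-2 + -1×2 = -6; c[2] = 2×4 + -1×-2 + 3×2 = 16; c[3] = -1×4 + 3×-2 = -10; c[4] = 3×4 = 12. Result coefficients: [4, -6, 16, -10, 12] → 12t^4 - 10t^3 + 16t^2 - 6t + 4

12t^4 - 10t^3 + 16t^2 - 6t + 4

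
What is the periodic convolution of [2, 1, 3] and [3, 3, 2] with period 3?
Use y[k] = Σ_j s[j]·t[(k-j) mod 3]. y[0] = 2×3 + 1×2 + 3×3 = 17; y[1] = 2×3 + 1×3 + 3×2 = 15; y[2] = 2×2 + 1×3 + 3×3 = 16. Result: [17, 15, 16]

[17, 15, 16]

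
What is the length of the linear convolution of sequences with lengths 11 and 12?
Linear/full convolution length: m + n - 1 = 11 + 12 - 1 = 22

22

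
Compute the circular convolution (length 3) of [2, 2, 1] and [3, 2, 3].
Use y[k] = Σ_j u[j]·v[(k-j) mod 3]. y[0] = 2×3 + 2×3 + 1×2 = 14; y[1] = 2×2 + 2×3 + 1×3 = 13; y[2] = 2×3 + 2×2 + 1×3 = 13. Result: [14, 13, 13]

[14, 13, 13]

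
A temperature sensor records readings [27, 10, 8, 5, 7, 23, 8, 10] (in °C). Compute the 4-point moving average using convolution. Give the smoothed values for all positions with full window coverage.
4-point moving average kernel = [1, 1, 1, 1]. Apply in 'valid' mode (full window coverage): avg[0] = (27 + 10 + 8 + 5) / 4 = 12.5; avg[1] = (10 + 8 + 5 + 7) / 4 = 7.5; avg[2] = (8 + 5 + 7 + 23) / 4 = 10.75; avg[3] = (5 + 7 + 23 + 8) / 4 = 10.75; avg[4] = (7 + 23 + 8 + 10) / 4 = 12.0. Smoothed values: [12.5, 7.5, 10.75, 10.75, 12.0]

[12.5, 7.5, 10.75, 10.75, 12.0]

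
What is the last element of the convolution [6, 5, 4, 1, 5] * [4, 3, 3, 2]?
Use y[k] = Σ_i a[i]·b[k-i] at k=7. y[7] = 5×2 = 10

10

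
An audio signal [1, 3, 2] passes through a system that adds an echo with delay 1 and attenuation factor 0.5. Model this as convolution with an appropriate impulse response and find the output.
Direct-path + delayed-attenuated-path model → impulse response h = [1, 0.5] (1 at lag 0, 0.5 at lag 1). Output y[n] = x[n] + 0.5·x[n - 1] (with x[n] = 0 outside 0..2): y[0] = 1 + 0.5×0 = 1; y[1] = 3 + 0.5×1 = 3.5; y[2] = 2 + 0.5×3 = 3.5; y[3] = 0 + 0.5×2 = 1.0. So y = [1, 3.5, 3.5, 1.0]

[1, 3.5, 3.5, 1.0]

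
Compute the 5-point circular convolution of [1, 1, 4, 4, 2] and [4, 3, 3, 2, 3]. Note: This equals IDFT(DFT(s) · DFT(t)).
Either evaluate y[k] = Σ_j s[j]·t[(k-j) mod 5] directly, or use IDFT(DFT(s) · DFT(t)). y[0] = 1×4 + 1×3 + 4×2 + 4×3 + 2×3 = 33; y[1] = 1×3 + 1×4 + 4×3 + 4×2 + 2×3 = 33; y[2] = 1×3 + 1×3 + 4×4 + 4×3 + 2×2 = 38; y[3] = 1×2 + 1×3 + 4×3 + 4×4 + 2×3 = 39; y[4] = 1×3 + 1×2 + 4×3 + 4×3 + 2×4 = 37. Result: [33, 33, 38, 39, 37]

[33, 33, 38, 39, 37]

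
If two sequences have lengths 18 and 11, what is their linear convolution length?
Linear/full convolution length: m + n - 1 = 18 + 11 - 1 = 28

28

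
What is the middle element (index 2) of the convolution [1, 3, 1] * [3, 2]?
Use y[k] = Σ_i a[i]·b[k-i] at k=2. y[2] = 3×2 + 1×3 = 9

9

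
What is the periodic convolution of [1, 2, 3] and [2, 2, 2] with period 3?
Use y[k] = Σ_j f[j]·g[(k-j) mod 3]. y[0] = 1×2 + 2×2 + 3×2 = 12; y[1] = 1×2 + 2×2 + 3×2 = 12; y[2] = 1×2 + 2×2 + 3×2 = 12. Result: [12, 12, 12]

[12, 12, 12]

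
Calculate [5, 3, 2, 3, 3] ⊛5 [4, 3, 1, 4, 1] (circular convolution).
Use y[k] = Σ_j u[j]·v[(k-j) mod 5]. y[0] = 5×4 + 3×1 + 2×4 + 3×1 + 3×3 = 43; y[1] = 5×3 + 3×4 + 2×1 + 3×4 + 3×1 = 44; y[2] = 5×1 + 3×3 + 2×4 + 3×1 + 3×4 = 37; y[3] = 5×4 + 3×1 + 2×3 + 3×4 + 3×1 = 44; y[4] = 5×1 + 3×4 + 2×1 + 3×3 + 3×4 = 40. Result: [43, 44, 37, 44, 40]

[43, 44, 37, 44, 40]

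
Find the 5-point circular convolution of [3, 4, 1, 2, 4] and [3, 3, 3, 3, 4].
Use y[k] = Σ_j u[j]·v[(k-j) mod 5]. y[0] = 3×3 + 4×4 + 1×3 + 2×3 + 4×3 = 46; y[1] = 3×3 + 4×3 + 1×4 + 2×3 + 4×3 = 43; y[2] = 3×3 + 4×3 + 1×3 + 2×4 + 4×3 = 44; y[3] = 3×3 + 4×3 + 1×3 + 2×3 + 4×4 = 46; y[4] = 3×4 + 4×3 + 1×3 + 2×3 + 4×3 = 45. Result: [46, 43, 44, 46, 45]

[46, 43, 44, 46, 45]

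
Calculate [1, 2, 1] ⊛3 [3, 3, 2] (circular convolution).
Use y[k] = Σ_j f[j]·g[(k-j) mod 3]. y[0] = 1×3 + 2×2 + 1×3 = 10; y[1] = 1×3 + 2×3 + 1×2 = 11; y[2] = 1×2 + 2×3 + 1×3 = 11. Result: [10, 11, 11]

[10, 11, 11]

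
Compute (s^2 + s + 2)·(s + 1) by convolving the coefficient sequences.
Ascending coefficients: a = [2, 1, 1], b = [1, 1]. c[0] = 2×1 = 2; c[1] = 2×1 + 1×1 = 3; c[2] = 1×1 + 1×1 = 2; c[3] = 1×1 = 1. Result coefficients: [2, 3, 2, 1] → s^3 + 2s^2 + 3s + 2

s^3 + 2s^2 + 3s + 2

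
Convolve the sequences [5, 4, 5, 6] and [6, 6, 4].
y[0] = 5×6 = 30; y[1] = 5×6 + 4×6 = 54; y[2] = 5×4 + 4×6 + 5×6 = 74; y[3] = 4×4 + 5×6 + 6×6 = 82; y[4] = 5×4 + 6×6 = 56; y[5] = 6×4 = 24

[30, 54, 74, 82, 56, 24]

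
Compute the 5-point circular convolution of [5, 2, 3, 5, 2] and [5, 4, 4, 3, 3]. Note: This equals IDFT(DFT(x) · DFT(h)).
Either evaluate y[k] = Σ_j x[j]·h[(k-j) mod 5] directly, or use IDFT(DFT(x) · DFT(h)). y[0] = 5×5 + 2×3 + 3×3 + 5×4 + 2×4 = 68; y[1] = 5×4 + 2×5 + 3×3 + 5×3 + 2×4 = 62; y[2] = 5×4 + 2×4 + 3×5 + 5×3 + 2×3 = 64; y[3] = 5×3 + 2×4 + 3×4 + 5×5 + 2×3 = 66; y[4] = 5×3 + 2×3 + 3×4 + 5×4 + 2×5 = 63. Result: [68, 62, 64, 66, 63]

[68, 62, 64, 66, 63]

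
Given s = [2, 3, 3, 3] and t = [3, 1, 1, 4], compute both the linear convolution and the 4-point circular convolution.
Linear: y_lin[0] = 2×3 = 6; y_lin[1] = 2×1 + 3×3 = 11; y_lin[2] = 2×1 + 3×1 + 3×3 = 14; y_lin[3] = 2×4 + 3×1 + 3×1 + 3×3 = 23; y_lin[4] = 3×4 + 3×1 + 3×1 = 18; y_lin[5] = 3×4 + 3×1 = 15; y_lin[6] = 3×4 = 12 → [6, 11, 14, 23, 18, 15, 12]. Circular (length 4): y[0] = 2×3 + 3×4 + 3×1 + 3×1 = 24; y[1] = 2×1 + 3×3 + 3×4 + 3×1 = 26; y[2] = 2×1 + 3×1 + 3×3 + 3×4 = 26; y[3] = 2×4 + 3×1 + 3×1 + 3×3 = 23 → [24, 26, 26, 23]

Linear: [6, 11, 14, 23, 18, 15, 12], Circular: [24, 26, 26, 23]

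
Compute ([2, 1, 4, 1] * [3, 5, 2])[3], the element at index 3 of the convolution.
Use y[k] = Σ_i a[i]·b[k-i] at k=3. y[3] = 1×2 + 4×5 + 1×3 = 25

25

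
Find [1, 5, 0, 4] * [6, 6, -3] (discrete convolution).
y[0] = 1×6 = 6; y[1] = 1×6 + 5×6 = 36; y[2] = 1×-3 + 5×6 + 0×6 = 27; y[3] = 5×-3 + 0×6 + 4×6 = 9; y[4] = 0×-3 + 4×6 = 24; y[5] = 4×-3 = -12

[6, 36, 27, 9, 24, -12]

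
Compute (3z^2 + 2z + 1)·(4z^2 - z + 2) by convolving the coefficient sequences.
Ascending coefficients: a = [1, 2, 3], b = [2, -1, 4]. c[0] = 1×2 = 2; c[1] = 1×-1 + 2×2 = 3; c[2] = 1×4 + 2×-1 + 3×2 = 8; c[3] = 2×4 + 3×-1 = 5; c[4] = 3×4 = 12. Result coefficients: [2, 3, 8, 5, 12] → 12z^4 + 5z^3 + 8z^2 + 3z + 2

12z^4 + 5z^3 + 8z^2 + 3z + 2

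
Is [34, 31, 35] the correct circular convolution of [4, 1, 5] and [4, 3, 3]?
Recompute circular convolution of [4, 1, 5] and [4, 3, 3]: y[0] = 4×4 + 1×3 + 5×3 = 34; y[1] = 4×3 + 1×4 + 5×3 = 31; y[2] = 4×3 + 1×3 + 5×4 = 35 → [34, 31, 35]. Given [34, 31, 35] matches, so answer: Yes

Yes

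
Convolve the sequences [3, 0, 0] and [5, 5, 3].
y[0] = 3×5 = 15; y[1] = 3×5 + 0×5 = 15; y[2] = 3×3 + 0×5 + 0×5 = 9; y[3] = 0×3 + 0×5 = 0; y[4] = 0×3 = 0

[15, 15, 9, 0, 0]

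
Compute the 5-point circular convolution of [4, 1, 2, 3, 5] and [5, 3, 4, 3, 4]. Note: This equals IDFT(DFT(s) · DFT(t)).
Either evaluate y[k] = Σ_j s[j]·t[(k-j) mod 5] directly, or use IDFT(DFT(s) · DFT(t)). y[0] = 4×5 + 1×4 + 2×3 + 3×4 + 5×3 = 57; y[1] = 4×3 + 1×5 + 2×4 + 3×3 + 5×4 = 54; y[2] = 4×4 + 1×3 + 2×5 + 3×4 + 5×3 = 56; y[3] = 4×3 + 1×4 + 2×3 + 3×5 + 5×4 = 57; y[4] = 4×4 + 1×3 + 2×4 + 3×3 + 5×5 = 61. Result: [57, 54, 56, 57, 61]

[57, 54, 56, 57, 61]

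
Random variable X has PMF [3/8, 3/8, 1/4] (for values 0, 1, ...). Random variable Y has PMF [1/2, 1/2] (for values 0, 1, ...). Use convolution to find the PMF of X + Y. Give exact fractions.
P(X+Y=k) = Σ_i P(X=i)·P(Y=k-i) — a convolution of [3/8, 3/8, 1/4] and [1/2, 1/2]. P(X+Y=0) = (3/8)×(1/2) = 3/16; P(X+Y=1) = (3/8)×(1/2) + (3/8)×(1/2) = 3/16 + 3/16 = 3/8; P(X+Y=2) = (3/8)×(1/2) + (1/4)×(1/2) = 3/16 + 1/8 = 5/16; P(X+Y=3) = (1/4)×(1/2) = 1/8. PMF: [3/16, 3/8, 5/16, 1/8] (sums to 1 ✓)

[3/16, 3/8, 5/16, 1/8]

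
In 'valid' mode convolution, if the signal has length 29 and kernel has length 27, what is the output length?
'Valid' mode counts only positions where the kernel fully overlaps the signal: m - n + 1 = 29 - 27 + 1 = 3

3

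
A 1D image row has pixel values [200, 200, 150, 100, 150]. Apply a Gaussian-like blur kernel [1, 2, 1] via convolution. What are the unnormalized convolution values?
Convolve image row [200, 200, 150, 100, 150] with kernel [1, 2, 1]: y[0] = 200×1 = 200; y[1] = 200×2 + 200×1 = 600; y[2] = 200×1 + 200×2 + 150×1 = 750; y[3] = 200×1 + 150×2 + 100×1 = 600; y[4] = 150×1 + 100×2 + 150×1 = 500; y[5] = 100×1 + 150×2 = 400; y[6] = 150×1 = 150 → [200, 600, 750, 600, 500, 400, 150]. Normalization factor = sum(kernel) = 4.

[200, 600, 750, 600, 500, 400, 150]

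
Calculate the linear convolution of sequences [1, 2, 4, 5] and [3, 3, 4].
y[0] = 1×3 = 3; y[1] = 1×3 + 2×3 = 9; y[2] = 1×4 + 2×3 + 4×3 = 22; y[3] = 2×4 + 4×3 + 5×3 = 35; y[4] = 4×4 + 5×3 = 31; y[5] = 5×4 = 20

[3, 9, 22, 35, 31, 20]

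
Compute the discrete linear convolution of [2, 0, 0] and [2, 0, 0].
y[0] = 2×2 = 4; y[1] = 2×0 + 0×2 = 0; y[2] = 2×0 + 0×0 + 0×2 = 0; y[3] = 0×0 + 0×0 = 0; y[4] = 0×0 = 0

[4, 0, 0, 0, 0]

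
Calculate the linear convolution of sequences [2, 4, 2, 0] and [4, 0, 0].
y[0] = 2×4 = 8; y[1] = 2×0 + 4×4 = 16; y[2] = 2×0 + 4×0 + 2×4 = 8; y[3] = 4×0 + 2×0 + 0×4 = 0; y[4] = 2×0 + 0×0 = 0; y[5] = 0×0 = 0

[8, 16, 8, 0, 0, 0]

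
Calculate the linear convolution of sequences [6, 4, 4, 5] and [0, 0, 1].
y[0] = 6×0 = 0; y[1] = 6×0 + 4×0 = 0; y[2] = 6×1 + 4×0 + 4×0 = 6; y[3] = 4×1 + 4×0 + 5×0 = 4; y[4] = 4×1 + 5×0 = 4; y[5] = 5×1 = 5

[0, 0, 6, 4, 4, 5]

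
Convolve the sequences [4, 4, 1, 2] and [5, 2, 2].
y[0] = 4×5 = 20; y[1] = 4×2 + 4×5 = 28; y[2] = 4×2 + 4×2 + 1×5 = 21; y[3] = 4×2 + 1×2 + 2×5 = 20; y[4] = 1×2 + 2×2 = 6; y[5] = 2×2 = 4

[20, 28, 21, 20, 6, 4]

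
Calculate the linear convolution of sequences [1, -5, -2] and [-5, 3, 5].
y[0] = 1×-5 = -5; y[1] = 1×3 + -5×-5 = 28; y[2] = 1×5 + -5×3 + -2×-5 = 0; y[3] = -5×5 + -2×3 = -31; y[4] = -2×5 = -10

[-5, 28, 0, -31, -10]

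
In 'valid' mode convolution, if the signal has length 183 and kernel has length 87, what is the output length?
'Valid' mode counts only positions where the kernel fully overlaps the signal: m - n + 1 = 183 - 87 + 1 = 97

97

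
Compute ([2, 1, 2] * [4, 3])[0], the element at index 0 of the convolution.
Use y[k] = Σ_i a[i]·b[k-i] at k=0. y[0] = 2×4 = 8

8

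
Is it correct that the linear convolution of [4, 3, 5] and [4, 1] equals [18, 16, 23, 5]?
Recompute linear convolution of [4, 3, 5] and [4, 1]: y[0] = 4×4 = 16; y[1] = 4×1 + 3×4 = 16; y[2] = 3×1 + 5×4 = 23; y[3] = 5×1 = 5 → [16, 16, 23, 5]. Compare to given [18, 16, 23, 5]: they differ at index 0: given 18, correct 16, so answer: No

No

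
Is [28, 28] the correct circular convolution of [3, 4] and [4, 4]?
Recompute circular convolution of [3, 4] and [4, 4]: y[0] = 3×4 + 4×4 = 28; y[1] = 3×4 + 4×4 = 28 → [28, 28]. Given [28, 28] matches, so answer: Yes

Yes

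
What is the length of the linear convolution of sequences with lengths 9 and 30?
Linear/full convolution length: m + n - 1 = 9 + 30 - 1 = 38

38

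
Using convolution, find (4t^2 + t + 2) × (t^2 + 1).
Ascending coefficients: a = [2, 1, 4], b = [1, 0, 1]. c[0] = 2×1 = 2; c[1] = 2×0 + 1×1 = 1; c[2] = 2×1 + 1×0 + 4×1 = 6; c[3] = 1×1 + 4×0 = 1; c[4] = 4×1 = 4. Result coefficients: [2, 1, 6, 1, 4] → 4t^4 + t^3 + 6t^2 + t + 2

4t^4 + t^3 + 6t^2 + t + 2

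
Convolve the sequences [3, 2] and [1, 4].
y[0] = 3×1 = 3; y[1] = 3×4 + 2×1 = 14; y[2] = 2×4 = 8

[3, 14, 8]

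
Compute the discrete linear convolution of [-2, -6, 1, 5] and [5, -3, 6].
y[0] = -2×5 = -10; y[1] = -2×-3 + -6×5 = -24; y[2] = -2×6 + -6×-3 + 1×5 = 11; y[3] = -6×6 + 1×-3 + 5×5 = -14; y[4] = 1×6 + 5×-3 = -9; y[5] = 5×6 = 30

[-10, -24, 11, -14, -9, 30]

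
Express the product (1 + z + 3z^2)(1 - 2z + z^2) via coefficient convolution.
Ascending coefficients: a = [1, 1, 3], b = [1, -2, 1]. c[0] = 1×1 = 1; c[1] = 1×-2 + 1×1 = -1; c[2] = 1×1 + 1×-2 + 3×1 = 2; c[3] = 1×1 + 3×-2 = -5; c[4] = 3×1 = 3. Result coefficients: [1, -1, 2, -5, 3] → 1 - z + 2z^2 - 5z^3 + 3z^4

1 - z + 2z^2 - 5z^3 + 3z^4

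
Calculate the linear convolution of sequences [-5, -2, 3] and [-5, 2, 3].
y[0] = -5×-5 = 25; y[1] = -5×2 + -2×-5 = 0; y[2] = -5×3 + -2×2 + 3×-5 = -34; y[3] = -2×3 + 3×2 = 0; y[4] = 3×3 = 9

[25, 0, -34, 0, 9]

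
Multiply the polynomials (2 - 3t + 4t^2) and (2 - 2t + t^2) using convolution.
Ascending coefficients: a = [2, -3, 4], b = [2, -2, 1]. c[0] = 2×2 = 4; c[1] = 2×-2 + -3×2 = -10; c[2] = 2×1 + -3×-2 + 4×2 = 16; c[3] = -3×1 + 4×-2 = -11; c[4] = 4×1 = 4. Result coefficients: [4, -10, 16, -11, 4] → 4 - 10t + 16t^2 - 11t^3 + 4t^4

4 - 10t + 16t^2 - 11t^3 + 4t^4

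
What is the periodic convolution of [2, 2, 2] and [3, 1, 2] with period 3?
Use y[k] = Σ_j a[j]·b[(k-j) mod 3]. y[0] = 2×3 + 2×2 + 2×1 = 12; y[1] = 2×1 + 2×3 + 2×2 = 12; y[2] = 2×2 + 2×1 + 2×3 = 12. Result: [12, 12, 12]

[12, 12, 12]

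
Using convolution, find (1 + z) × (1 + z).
Ascending coefficients: a = [1, 1], b = [1, 1]. c[0] = 1×1 = 1; c[1] = 1×1 + 1×1 = 2; c[2] = 1×1 = 1. Result coefficients: [1, 2, 1] → 1 + 2z + z^2

1 + 2z + z^2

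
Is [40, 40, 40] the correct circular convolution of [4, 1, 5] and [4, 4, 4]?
Recompute circular convolution of [4, 1, 5] and [4, 4, 4]: y[0] = 4×4 + 1×4 + 5×4 = 40; y[1] = 4×4 + 1×4 + 5×4 = 40; y[2] = 4×4 + 1×4 + 5×4 = 40 → [40, 40, 40]. Given [40, 40, 40] matches, so answer: Yes

Yes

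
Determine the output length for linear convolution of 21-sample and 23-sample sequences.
Linear/full convolution length: m + n - 1 = 21 + 23 - 1 = 43

43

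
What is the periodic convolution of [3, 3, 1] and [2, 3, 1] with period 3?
Use y[k] = Σ_j x[j]·h[(k-j) mod 3]. y[0] = 3×2 + 3×1 + 1×3 = 12; y[1] = 3×3 + 3×2 + 1×1 = 16; y[2] = 3×1 + 3×3 + 1×2 = 14. Result: [12, 16, 14]

[12, 16, 14]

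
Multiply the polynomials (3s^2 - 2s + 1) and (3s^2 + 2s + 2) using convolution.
Ascending coefficients: a = [1, -2, 3], b = [2, 2, 3]. c[0] = 1×2 = 2; c[1] = 1×2 + -2×2 = -2; c[2] = 1×3 + -2×2 + 3×2 = 5; c[3] = -2×3 + 3×2 = 0; c[4] = 3×3 = 9. Result coefficients: [2, -2, 5, 0, 9] → 9s^4 + 5s^2 - 2s + 2

9s^4 + 5s^2 - 2s + 2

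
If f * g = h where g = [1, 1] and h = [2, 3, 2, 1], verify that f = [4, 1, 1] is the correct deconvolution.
Forward-compute [4, 1, 1] * [1, 1]: h[0] = 4×1 = 4; h[1] = 4×1 + 1×1 = 5; h[2] = 1×1 + 1×1 = 2; h[3] = 1×1 = 1 → [4, 5, 2, 1]. Does not match given h = [2, 3, 2, 1].

Not verified. [4, 1, 1] * [1, 1] = [4, 5, 2, 1], which differs from [2, 3, 2, 1] at index 0.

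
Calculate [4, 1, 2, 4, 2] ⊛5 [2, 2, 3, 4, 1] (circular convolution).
Use y[k] = Σ_j a[j]·b[(k-j) mod 5]. y[0] = 4×2 + 1×1 + 2×4 + 4×3 + 2×2 = 33; y[1] = 4×2 + 1×2 + 2×1 + 4×4 + 2×3 = 34; y[2] = 4×3 + 1×2 + 2×2 + 4×1 + 2×4 = 30; y[3] = 4×4 + 1×3 + 2×2 + 4×2 + 2×1 = 33; y[4] = 4×1 + 1×4 + 2×3 + 4×2 + 2×2 = 26. Result: [33, 34, 30, 33, 26]

[33, 34, 30, 33, 26]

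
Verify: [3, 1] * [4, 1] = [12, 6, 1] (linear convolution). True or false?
Recompute linear convolution of [3, 1] and [4, 1]: y[0] = 3×4 = 12; y[1] = 3×1 + 1×4 = 7; y[2] = 1×1 = 1 → [12, 7, 1]. Compare to given [12, 6, 1]: they differ at index 1: given 6, correct 7, so answer: No

No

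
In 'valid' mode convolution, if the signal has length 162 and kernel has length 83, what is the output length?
'Valid' mode counts only positions where the kernel fully overlaps the signal: m - n + 1 = 162 - 83 + 1 = 80

80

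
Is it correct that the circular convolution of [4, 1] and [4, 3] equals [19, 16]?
Recompute circular convolution of [4, 1] and [4, 3]: y[0] = 4×4 + 1×3 = 19; y[1] = 4×3 + 1×4 = 16 → [19, 16]. Given [19, 16] matches, so answer: Yes

Yes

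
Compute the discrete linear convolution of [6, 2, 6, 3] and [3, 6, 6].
y[0] = 6×3 = 18; y[1] = 6×6 + 2×3 = 42; y[2] = 6×6 + 2×6 + 6×3 = 66; y[3] = 2×6 + 6×6 + 3×3 = 57; y[4] = 6×6 + 3×6 = 54; y[5] = 3×6 = 18

[18, 42, 66, 57, 54, 18]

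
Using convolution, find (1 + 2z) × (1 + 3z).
Ascending coefficients: a = [1, 2], b = [1, 3]. c[0] = 1×1 = 1; c[1] = 1×3 + 2×1 = 5; c[2] = 2×3 = 6. Result coefficients: [1, 5, 6] → 1 + 5z + 6z^2

1 + 5z + 6z^2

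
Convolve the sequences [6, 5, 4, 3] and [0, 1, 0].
y[0] = 6×0 = 0; y[1] = 6×1 + 5×0 = 6; y[2] = 6×0 + 5×1 + 4×0 = 5; y[3] = 5×0 + 4×1 + 3×0 = 4; y[4] = 4×0 + 3×1 = 3; y[5] = 3×0 = 0

[0, 6, 5, 4, 3, 0]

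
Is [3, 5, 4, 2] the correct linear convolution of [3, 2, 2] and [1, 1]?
Recompute linear convolution of [3, 2, 2] and [1, 1]: y[0] = 3×1 = 3; y[1] = 3×1 + 2×1 = 5; y[2] = 2×1 + 2×1 = 4; y[3] = 2×1 = 2 → [3, 5, 4, 2]. Given [3, 5, 4, 2] matches, so answer: Yes

Yes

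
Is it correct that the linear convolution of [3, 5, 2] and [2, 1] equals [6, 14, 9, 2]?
Recompute linear convolution of [3, 5, 2] and [2, 1]: y[0] = 3×2 = 6; y[1] = 3×1 + 5×2 = 13; y[2] = 5×1 + 2×2 = 9; y[3] = 2×1 = 2 → [6, 13, 9, 2]. Compare to given [6, 14, 9, 2]: they differ at index 1: given 14, correct 13, so answer: No

No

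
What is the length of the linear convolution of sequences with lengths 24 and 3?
Linear/full convolution length: m + n - 1 = 24 + 3 - 1 = 26

26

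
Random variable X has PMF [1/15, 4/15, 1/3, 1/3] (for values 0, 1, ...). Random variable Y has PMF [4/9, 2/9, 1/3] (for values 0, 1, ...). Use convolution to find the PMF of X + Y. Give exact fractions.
P(X+Y=k) = Σ_i P(X=i)·P(Y=k-i) — a convolution of [1/15, 4/15, 1/3, 1/3] and [4/9, 2/9, 1/3]. P(X+Y=0) = (1/15)×(4/9) = 4/135; P(X+Y=1) = (1/15)×(2/9) + (4/15)×(4/9) = 2/135 + 16/135 = 2/15; P(X+Y=2) = (1/15)×(1/3) + (4/15)×(2/9) + (1/3)×(4/9) = 1/45 + 8/135 + 4/27 = 31/135; P(X+Y=3) = (4/15)×(1/3) + (1/3)×(2/9) + (1/3)×(4/9) = 4/45 + 2/27 + 4/27 = 14/45; P(X+Y=4) = (1/3)×(1/3) + (1/3)×(2/9) = 1/9 + 2/27 = 5/27; P(X+Y=5) = (1/3)×(1/3) = 1/9. PMF: [4/135, 2/15, 31/135, 14/45, 5/27, 1/9] (sums to 1 ✓)

[4/135, 2/15, 31/135, 14/45, 5/27, 1/9]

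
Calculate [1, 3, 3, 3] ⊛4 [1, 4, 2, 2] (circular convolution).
Use y[k] = Σ_j a[j]·b[(k-j) mod 4]. y[0] = 1×1 + 3×2 + 3×2 + 3×4 = 25; y[1] = 1×4 + 3×1 + 3×2 + 3×2 = 19; y[2] = 1×2 + 3×4 + 3×1 + 3×2 = 23; y[3] = 1×2 + 3×2 + 3×4 + 3×1 = 23. Result: [25, 19, 23, 23]

[25, 19, 23, 23]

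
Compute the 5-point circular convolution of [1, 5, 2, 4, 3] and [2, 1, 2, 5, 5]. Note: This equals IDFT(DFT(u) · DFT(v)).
Either evaluate y[k] = Σ_j u[j]·v[(k-j) mod 5] directly, or use IDFT(DFT(u) · DFT(v)). y[0] = 1×2 + 5×5 + 2×5 + 4×2 + 3×1 = 48; y[1] = 1×1 + 5×2 + 2×5 + 4×5 + 3×2 = 47; y[2] = 1×2 + 5×1 + 2×2 + 4×5 + 3×5 = 46; y[3] = 1×5 + 5×2 + 2×1 + 4×2 + 3×5 = 40; y[4] = 1×5 + 5×5 + 2×2 + 4×1 + 3×2 = 44. Result: [48, 47, 46, 40, 44]

[48, 47, 46, 40, 44]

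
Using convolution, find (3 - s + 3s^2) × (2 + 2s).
Ascending coefficients: a = [3, -1, 3], b = [2, 2]. c[0] = 3×2 = 6; c[1] = 3×2 + -1×2 = 4; c[2] = -1×2 + 3×2 = 4; c[3] = 3×2 = 6. Result coefficients: [6, 4, 4, 6] → 6 + 4s + 4s^2 + 6s^3

6 + 4s + 4s^2 + 6s^3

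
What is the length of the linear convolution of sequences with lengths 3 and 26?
Linear/full convolution length: m + n - 1 = 3 + 26 - 1 = 28

28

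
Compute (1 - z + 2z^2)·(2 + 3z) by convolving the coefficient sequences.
Ascending coefficients: a = [1, -1, 2], b = [2, 3]. c[0] = 1×2 = 2; c[1] = 1×3 + -1×2 = 1; c[2] = -1×3 + 2×2 = 1; c[3] = 2×3 = 6. Result coefficients: [2, 1, 1, 6] → 2 + z + z^2 + 6z^3

2 + z + z^2 + 6z^3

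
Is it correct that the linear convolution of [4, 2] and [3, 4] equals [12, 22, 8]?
Recompute linear convolution of [4, 2] and [3, 4]: y[0] = 4×3 = 12; y[1] = 4×4 + 2×3 = 22; y[2] = 2×4 = 8 → [12, 22, 8]. Given [12, 22, 8] matches, so answer: Yes

Yes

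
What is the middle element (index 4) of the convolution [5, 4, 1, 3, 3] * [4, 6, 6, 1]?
Use y[k] = Σ_i a[i]·b[k-i] at k=4. y[4] = 4×1 + 1×6 + 3×6 + 3×4 = 40

40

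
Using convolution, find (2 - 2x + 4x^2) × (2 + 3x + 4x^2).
Ascending coefficients: a = [2, -2, 4], b = [2, 3, 4]. c[0] = 2×2 = 4; c[1] = 2×3 + -2×2 = 2; c[2] = 2×4 + -2×3 + 4×2 = 10; c[3] = -2×4 + 4×3 = 4; c[4] = 4×4 = 16. Result coefficients: [4, 2, 10, 4, 16] → 4 + 2x + 10x^2 + 4x^3 + 16x^4

4 + 2x + 10x^2 + 4x^3 + 16x^4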